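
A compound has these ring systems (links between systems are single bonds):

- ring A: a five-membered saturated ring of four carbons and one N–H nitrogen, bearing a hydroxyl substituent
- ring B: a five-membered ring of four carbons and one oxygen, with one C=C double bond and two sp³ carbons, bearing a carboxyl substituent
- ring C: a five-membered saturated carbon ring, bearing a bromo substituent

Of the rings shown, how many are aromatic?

Ring A has only sp³ atoms, so it is not fully conjugated — not aromatic (pyrrolidine).
Ring B has two sp³ carbons, so it is not fully conjugated — not aromatic (2,3-dihydrofuran).
Ring C has only sp³ atoms, so it is not fully conjugated — not aromatic (cyclopentane).
No ring is aromatic. Total: 0.

0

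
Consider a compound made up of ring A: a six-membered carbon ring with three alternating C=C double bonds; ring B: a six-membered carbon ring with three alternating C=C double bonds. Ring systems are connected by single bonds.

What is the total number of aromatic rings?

Ring A has a continuous p-orbital overlap around the ring; 3 ring double bonds give 6 π electrons. Since 6 = 4n+2 (n=1), ring A is aromatic (benzene).
Ring B is planar and fully conjugated; 3 ring double bonds give 6 π electrons. Since 6 = 4n+2 (n=1), ring B is aromatic (benzene).
Aromatic: A, B. Total: 2.

2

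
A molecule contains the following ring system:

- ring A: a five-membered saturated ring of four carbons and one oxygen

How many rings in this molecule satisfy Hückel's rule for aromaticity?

Ring A has only sp³ atoms, so it is not fully conjugated — not aromatic (tetrahydrofuran).

0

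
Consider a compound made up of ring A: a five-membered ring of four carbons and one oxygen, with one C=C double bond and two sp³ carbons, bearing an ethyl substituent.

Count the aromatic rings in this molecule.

Ring A has two sp³ carbons, so it is not fully conjugated — not aromatic (2,3-dihydrofuran).

0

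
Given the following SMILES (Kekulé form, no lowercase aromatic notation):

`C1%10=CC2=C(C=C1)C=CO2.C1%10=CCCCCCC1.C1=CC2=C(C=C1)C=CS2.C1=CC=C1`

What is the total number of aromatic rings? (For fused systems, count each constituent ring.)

4

The SMILES encodes a six-membered carbon ring with three alternating C=C double bonds, fused to a five-membered ring containing one oxygen and two C=C double bonds; an eight-membered carbon ring with one C=C double bond; a six-membered carbon ring with three alternating C=C double bonds, fused to a five-membered ring containing one sulfur and two C=C double bonds; a four-membered carbon ring with two alternating C=C double bonds.
The fused 6/5-membered bicyclic (with one oxygen) is a single π system with 9 sp² atoms and 10 π electrons from ring double bonds plus a heteroatom lone pair. 10 = 4(2)+2, so the system is aromatic and both rings count as aromatic (benzofuran).
The 8-membered ring has six sp³ carbons, so it is not fully conjugated — not aromatic (cyclooctene).
The fused 6/5-membered bicyclic (with one sulfur) is a single π system with 9 sp² atoms and 10 π electrons from ring double bonds plus a heteroatom lone pair. 10 = 4(2)+2, so the system is aromatic and both rings count as aromatic (benzothiophene).
The 4-membered ring has only sp² ring atoms; a planar conformation would have a fully conjugated π system of 4 electrons. But 4 = 4(1), which is 4n not 4n+2, so it is not aromatic (cyclobutadiene) — cyclobutadiene is antiaromatic and distorts to a rectangle.
4 of the 6 rings are aromatic. Total: 4.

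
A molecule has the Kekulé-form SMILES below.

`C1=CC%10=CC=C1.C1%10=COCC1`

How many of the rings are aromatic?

The SMILES encodes a six-membered carbon ring with three alternating C=C double bonds; a five-membered ring of four carbons and one oxygen, with one C=C double bond and two sp³ carbons.
The 6-membered ring is fully conjugated (every ring atom contributes a p orbital); 3 ring double bonds give 6 π electrons. That satisfies 4n+2 with n=1, so it is aromatic (benzene).
The 5-membered ring with one oxygen has two sp³ carbons, so it is not fully conjugated — not aromatic (2,3-dihydrofuran).
1 of the 2 rings is aromatic. Total: 1.

1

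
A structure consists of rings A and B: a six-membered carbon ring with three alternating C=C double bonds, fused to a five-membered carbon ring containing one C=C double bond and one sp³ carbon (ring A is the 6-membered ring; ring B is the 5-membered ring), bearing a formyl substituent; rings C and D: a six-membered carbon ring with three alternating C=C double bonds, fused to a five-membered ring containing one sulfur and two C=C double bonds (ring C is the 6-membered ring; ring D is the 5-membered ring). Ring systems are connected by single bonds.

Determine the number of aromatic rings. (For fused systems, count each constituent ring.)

Ring A is planar and fully conjugated; 3 ring double bonds give 6 π electrons. Since 6 = 4n+2 (n=1), ring A is aromatic (benzene ring).
Ring B has one sp³ carbon, so it is not fully conjugated — not aromatic (cyclopentene ring).
Rings C and D form a fused bicyclic system (with one sulfur) with 9 sp² atoms and 10 π electrons from ring double bonds plus a heteroatom lone pair. 10 = 4(2)+2, so the system is aromatic and both rings count as aromatic (benzothiophene).
Aromatic: A, C, D. Total: 3.

3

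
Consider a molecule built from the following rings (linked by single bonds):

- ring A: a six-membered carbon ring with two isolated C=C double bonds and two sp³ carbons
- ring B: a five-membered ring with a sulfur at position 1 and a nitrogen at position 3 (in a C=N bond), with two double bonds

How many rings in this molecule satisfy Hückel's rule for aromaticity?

1

Ring A has two sp³ carbons, so it is not fully conjugated — not aromatic (1,4-cyclohexadiene).
Ring B is fully conjugated (every ring atom contributes a p orbital); 2 ring double bonds (4 π electrons) plus a heteroatom lone pair (2) give 6 π electrons. That satisfies 4n+2 with n=1, so ring B is aromatic (thiazole).
Aromatic: B. Total: 1.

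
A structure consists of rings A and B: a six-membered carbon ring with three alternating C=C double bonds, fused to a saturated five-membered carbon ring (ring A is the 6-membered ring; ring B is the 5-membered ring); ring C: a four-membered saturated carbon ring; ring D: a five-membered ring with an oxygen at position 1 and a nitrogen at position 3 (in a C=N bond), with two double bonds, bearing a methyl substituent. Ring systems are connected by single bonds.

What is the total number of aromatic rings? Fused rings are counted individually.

2

Ring A is fully conjugated (every ring atom contributes a p orbital); 3 ring double bonds give 6 π electrons. That satisfies 4n+2 with n=1, so ring A is aromatic (benzene ring).
Ring B has three sp³ carbons, so it is not fully conjugated — not aromatic (cyclopentane ring).
Ring C has only sp³ atoms, so it is not fully conjugated — not aromatic (cyclobutane).
Ring D has a continuous p-orbital overlap around the ring; 2 ring double bonds (4 π electrons) plus a heteroatom lone pair (2) give 6 π electrons. Since 6 = 4n+2 (n=1), ring D is aromatic (oxazole).
Aromatic: A, D. Total: 2.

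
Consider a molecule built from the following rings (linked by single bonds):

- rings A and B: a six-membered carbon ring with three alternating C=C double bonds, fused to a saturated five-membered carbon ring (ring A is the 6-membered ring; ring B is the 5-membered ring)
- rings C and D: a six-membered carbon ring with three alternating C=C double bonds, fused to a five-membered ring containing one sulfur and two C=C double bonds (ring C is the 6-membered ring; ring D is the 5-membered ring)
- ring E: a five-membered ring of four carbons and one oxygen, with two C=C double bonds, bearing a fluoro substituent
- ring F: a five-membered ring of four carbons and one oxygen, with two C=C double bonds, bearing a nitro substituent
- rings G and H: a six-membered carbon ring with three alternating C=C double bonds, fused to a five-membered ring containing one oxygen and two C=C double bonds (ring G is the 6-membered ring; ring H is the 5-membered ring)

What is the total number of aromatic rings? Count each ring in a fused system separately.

7

Ring A is planar and fully conjugated; 3 ring double bonds give 6 π electrons. Since 6 = 4n+2 (n=1), ring A is aromatic (benzene ring).
Ring B has three sp³ carbons, so it is not fully conjugated — not aromatic (cyclopentane ring).
Rings C and D form a fused bicyclic system (with one sulfur) with 9 sp² atoms and 10 π electrons from ring double bonds plus a heteroatom lone pair. 10 = 4(2)+2, so the system is aromatic and both rings count as aromatic (benzothiophene).
Ring E has a continuous p-orbital overlap around the ring; 2 ring double bonds (4 π electrons) plus a heteroatom lone pair (2) give 6 π electrons. Since 6 = 4n+2 (n=1), ring E is aromatic (furan).
Ring F is planar and fully conjugated; 2 ring double bonds (4 π electrons) plus a heteroatom lone pair (2) give 6 π electrons. That satisfies 4n+2 with n=1, so ring F is aromatic (furan).
Rings G and H form a fused bicyclic system (with one oxygen) with 9 sp² atoms and 10 π electrons from ring double bonds plus a heteroatom lone pair. 10 = 4(2)+2, so the system is aromatic and both rings count as aromatic (benzofuran).
Aromatic: A, C, D, E, F, G, H. Total: 7.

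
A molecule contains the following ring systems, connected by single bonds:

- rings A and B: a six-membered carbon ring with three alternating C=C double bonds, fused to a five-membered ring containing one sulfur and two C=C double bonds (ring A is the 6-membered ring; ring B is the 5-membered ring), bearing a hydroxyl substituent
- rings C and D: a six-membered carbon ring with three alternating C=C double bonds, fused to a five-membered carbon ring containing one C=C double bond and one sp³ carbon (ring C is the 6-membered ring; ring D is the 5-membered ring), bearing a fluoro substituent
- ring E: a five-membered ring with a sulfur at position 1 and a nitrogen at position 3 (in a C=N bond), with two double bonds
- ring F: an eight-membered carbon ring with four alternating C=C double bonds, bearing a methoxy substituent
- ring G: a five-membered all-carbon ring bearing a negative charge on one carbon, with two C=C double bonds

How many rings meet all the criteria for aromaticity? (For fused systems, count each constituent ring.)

5

Rings A and B form a fused bicyclic system (with one sulfur) with 9 sp² atoms and 10 π electrons from ring double bonds plus a heteroatom lone pair. 10 = 4(2)+2, so the system is aromatic and both rings count as aromatic (benzothiophene).
Ring C is fully conjugated (every ring atom contributes a p orbital); 3 ring double bonds give 6 π electrons. That satisfies 4n+2 with n=1, so ring C is aromatic (benzene ring).
Ring D has one sp³ carbon, so it is not fully conjugated — not aromatic (cyclopentene ring).
Ring E is planar and fully conjugated; 2 ring double bonds (4 π electrons) plus a heteroatom lone pair (2) give 6 π electrons. That satisfies 4n+2 with n=1, so ring E is aromatic (thiazole).
Ring F has only sp² ring atoms; a planar conformation would have a fully conjugated π system of 8 electrons. But 8 = 4(2), which is 4n not 4n+2, so ring F is not aromatic (cyclooctatetraene) — cyclooctatetraene distorts into a non-planar tub to avoid antiaromaticity.
Ring G is fully conjugated (every ring atom contributes a p orbital); 2 ring double bonds (4 π electrons) plus the carbanion lone pair (2) give 6 π electrons. 6 = 4(1)+2, so ring G is aromatic (cyclopentadienyl anion).
Aromatic: A, B, C, E, G. Total: 5.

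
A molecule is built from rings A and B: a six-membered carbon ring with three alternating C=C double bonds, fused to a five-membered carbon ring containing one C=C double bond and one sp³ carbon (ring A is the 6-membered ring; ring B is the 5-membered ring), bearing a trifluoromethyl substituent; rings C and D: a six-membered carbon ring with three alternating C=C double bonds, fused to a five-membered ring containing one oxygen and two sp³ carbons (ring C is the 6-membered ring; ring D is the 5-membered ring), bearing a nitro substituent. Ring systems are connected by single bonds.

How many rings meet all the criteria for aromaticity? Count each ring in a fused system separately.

Ring A has a continuous p-orbital overlap around the ring; 3 ring double bonds give 6 π electrons. Since 6 = 4n+2 (n=1), ring A is aromatic (benzene ring).
Ring B has one sp³ carbon, so it is not fully conjugated — not aromatic (cyclopentene ring).
Ring C has a continuous p-orbital overlap around the ring; 3 ring double bonds give 6 π electrons. Since 6 = 4n+2 (n=1), ring C is aromatic (benzene ring).
Ring D has two sp³ carbons, so it is not fully conjugated — not aromatic (oxolane ring).
Aromatic: A, C. Total: 2.

2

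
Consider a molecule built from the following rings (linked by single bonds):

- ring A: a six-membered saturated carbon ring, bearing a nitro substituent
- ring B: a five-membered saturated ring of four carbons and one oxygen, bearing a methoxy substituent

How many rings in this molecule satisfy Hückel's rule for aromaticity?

Ring A has only sp³ atoms, so it is not fully conjugated — not aromatic (cyclohexane).
Ring B has only sp³ atoms, so it is not fully conjugated — not aromatic (tetrahydrofuran).
No ring is aromatic. Total: 0.

0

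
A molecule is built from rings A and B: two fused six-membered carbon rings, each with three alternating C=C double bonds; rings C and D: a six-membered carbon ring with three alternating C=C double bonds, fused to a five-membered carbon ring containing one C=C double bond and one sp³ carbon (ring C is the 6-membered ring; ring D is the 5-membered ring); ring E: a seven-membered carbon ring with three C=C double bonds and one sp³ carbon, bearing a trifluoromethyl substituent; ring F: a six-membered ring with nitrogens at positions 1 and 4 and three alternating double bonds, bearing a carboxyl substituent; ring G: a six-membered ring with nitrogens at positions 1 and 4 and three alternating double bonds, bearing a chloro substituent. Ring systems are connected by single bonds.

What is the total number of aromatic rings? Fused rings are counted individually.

Rings A and B form a fused bicyclic system with 10 sp² atoms and 10 π electrons from ring double bonds. 10 = 4(2)+2, so the system is aromatic and both rings count as aromatic (naphthalene).
Ring C has a continuous p-orbital overlap around the ring; 3 ring double bonds give 6 π electrons. 6 = 4(1)+2, so ring C is aromatic (benzene ring).
Ring D has one sp³ carbon, so it is not fully conjugated — not aromatic (cyclopentene ring).
Ring E has one sp³ carbon, so it is not fully conjugated — not aromatic (cycloheptatriene).
Ring F has a continuous p-orbital overlap around the ring; 3 ring double bonds give 6 π electrons. Since 6 = 4n+2 (n=1), ring F is aromatic (pyrazine).
Ring G is fully conjugated (every ring atom contributes a p orbital); 3 ring double bonds give 6 π electrons. 6 = 4(1)+2, so ring G is aromatic (pyrazine).
Aromatic: A, B, C, F, G. Total: 5.

5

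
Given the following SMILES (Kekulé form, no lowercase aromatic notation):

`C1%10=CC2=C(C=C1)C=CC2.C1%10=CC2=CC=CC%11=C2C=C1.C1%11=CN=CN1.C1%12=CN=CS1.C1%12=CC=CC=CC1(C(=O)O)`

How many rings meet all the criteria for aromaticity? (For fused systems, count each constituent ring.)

The SMILES encodes a six-membered carbon ring with three alternating C=C double bonds, fused to a five-membered carbon ring containing one C=C double bond and one sp³ carbon; two fused six-membered carbon rings, each with three alternating C=C double bonds; a five-membered ring with nitrogens at positions 1 and 3 (one bearing H, one in a C=N bond) and two double bonds; a five-membered ring with a sulfur at position 1 and a nitrogen at position 3 (in a C=N bond), with two double bonds; a seven-membered carbon ring with three C=C double bonds and one sp³ carbon.
The 6-membered ring is planar and fully conjugated; 3 ring double bonds give 6 π electrons. That satisfies 4n+2 with n=1, so it is aromatic (benzene ring).
The 5-membered ring has one sp³ carbon, so it is not fully conjugated — not aromatic (cyclopentene ring).
The fused 6/6-membered bicyclic is a single π system with 10 sp² atoms and 10 π electrons from ring double bonds. 10 = 4(2)+2, so the system is aromatic and both rings count as aromatic (naphthalene).
The 5-membered ring with two nitrogens (one N–H, one =N–) is fully conjugated (every ring atom contributes a p orbital); 2 ring double bonds (4 π electrons) plus a heteroatom lone pair (2) give 6 π electrons. That satisfies 4n+2 with n=1, so it is aromatic (imidazole).
The 5-membered ring with one sulfur and one =N– has a continuous p-orbital overlap around the ring; 2 ring double bonds (4 π electrons) plus a heteroatom lone pair (2) give 6 π electrons. That satisfies 4n+2 with n=1, so it is aromatic (thiazole).
The 7-membered ring has one sp³ carbon, so it is not fully conjugated — not aromatic (cycloheptatriene).
5 of the 7 rings are aromatic. Total: 5.

5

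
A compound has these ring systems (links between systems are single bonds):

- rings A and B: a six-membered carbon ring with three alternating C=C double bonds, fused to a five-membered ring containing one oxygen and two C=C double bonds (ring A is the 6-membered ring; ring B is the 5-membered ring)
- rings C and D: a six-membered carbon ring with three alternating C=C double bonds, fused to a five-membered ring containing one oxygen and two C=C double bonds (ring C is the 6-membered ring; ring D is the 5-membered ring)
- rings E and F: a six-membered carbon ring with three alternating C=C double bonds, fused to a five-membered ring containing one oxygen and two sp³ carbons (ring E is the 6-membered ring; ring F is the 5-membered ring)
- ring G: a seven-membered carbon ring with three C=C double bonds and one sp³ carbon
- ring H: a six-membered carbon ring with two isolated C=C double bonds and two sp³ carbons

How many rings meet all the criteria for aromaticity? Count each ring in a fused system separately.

5

Rings A and B form a fused bicyclic system (with one oxygen) with 9 sp² atoms and 10 π electrons from ring double bonds plus a heteroatom lone pair. 10 = 4(2)+2, so the system is aromatic and both rings count as aromatic (benzofuran).
Rings C and D form a fused bicyclic system (with one oxygen) with 9 sp² atoms and 10 π electrons from ring double bonds plus a heteroatom lone pair. 10 = 4(2)+2, so the system is aromatic and both rings count as aromatic (benzofuran).
Ring E is planar and fully conjugated; 3 ring double bonds give 6 π electrons. 6 = 4(1)+2, so ring E is aromatic (benzene ring).
Ring F has two sp³ carbons, so it is not fully conjugated — not aromatic (oxolane ring).
Ring G has one sp³ carbon, so it is not fully conjugated — not aromatic (cycloheptatriene).
Ring H has two sp³ carbons, so it is not fully conjugated — not aromatic (1,4-cyclohexadiene).
Aromatic: A, B, C, D, E. Total: 5.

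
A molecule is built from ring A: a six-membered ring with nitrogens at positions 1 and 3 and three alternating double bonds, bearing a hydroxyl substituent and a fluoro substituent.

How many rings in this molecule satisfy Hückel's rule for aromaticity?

Ring A is planar and fully conjugated; 3 ring double bonds give 6 π electrons. 6 = 4(1)+2, so ring A is aromatic (pyrimidine).

1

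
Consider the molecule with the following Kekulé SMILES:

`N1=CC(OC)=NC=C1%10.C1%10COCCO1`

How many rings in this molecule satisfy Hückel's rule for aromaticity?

1

The SMILES encodes a six-membered ring with nitrogens at positions 1 and 4 and three alternating double bonds; a six-membered saturated ring with oxygens at positions 1 and 4.
The 6-membered ring with two nitrogens (1,4) has a continuous p-orbital overlap around the ring; 3 ring double bonds give 6 π electrons. 6 = 4(1)+2, so it is aromatic (pyrazine).
The 6-membered ring with two oxygens (1,4) has only sp³ atoms, so it is not fully conjugated — not aromatic (1,4-dioxane).
1 of the 2 rings is aromatic. Total: 1.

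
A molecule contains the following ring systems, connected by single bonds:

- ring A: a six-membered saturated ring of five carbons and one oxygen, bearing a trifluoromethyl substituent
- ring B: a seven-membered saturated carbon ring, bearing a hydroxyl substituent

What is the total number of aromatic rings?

Ring A has only sp³ atoms, so it is not fully conjugated — not aromatic (tetrahydropyran).
Ring B has only sp³ atoms, so it is not fully conjugated — not aromatic (cycloheptane).
No ring is aromatic. Total: 0.

0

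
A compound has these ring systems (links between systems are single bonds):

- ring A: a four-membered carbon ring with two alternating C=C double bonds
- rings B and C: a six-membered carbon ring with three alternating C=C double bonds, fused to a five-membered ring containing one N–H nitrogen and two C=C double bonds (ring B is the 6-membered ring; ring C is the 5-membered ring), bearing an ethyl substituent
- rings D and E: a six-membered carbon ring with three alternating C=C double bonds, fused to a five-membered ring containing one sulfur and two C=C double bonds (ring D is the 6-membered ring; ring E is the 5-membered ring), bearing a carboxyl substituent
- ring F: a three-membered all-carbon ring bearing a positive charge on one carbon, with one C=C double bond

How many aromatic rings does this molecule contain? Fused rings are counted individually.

Ring A has only sp² ring atoms; a planar conformation would have a fully conjugated π system of 4 electrons. But 4 = 4(1), which is 4n not 4n+2, so ring A is not aromatic (cyclobutadiene) — cyclobutadiene is antiaromatic and distorts to a rectangle.
Rings B and C form a fused bicyclic system (with one N–H) with 9 sp² atoms and 10 π electrons from ring double bonds plus a heteroatom lone pair. 10 = 4(2)+2, so the system is aromatic and both rings count as aromatic (indole).
Rings D and E form a fused bicyclic system (with one sulfur) with 9 sp² atoms and 10 π electrons from ring double bonds plus a heteroatom lone pair. 10 = 4(2)+2, so the system is aromatic and both rings count as aromatic (benzothiophene).
Ring F has a continuous p-orbital overlap around the ring; 1 ring double bond (2 π electrons) plus the carbocation's empty p orbital (0, but keeps the ring conjugated) give 2 π electrons. 2 = 4(0)+2, so ring F is aromatic (cyclopropenyl cation).
Aromatic: B, C, D, E, F. Total: 5.

5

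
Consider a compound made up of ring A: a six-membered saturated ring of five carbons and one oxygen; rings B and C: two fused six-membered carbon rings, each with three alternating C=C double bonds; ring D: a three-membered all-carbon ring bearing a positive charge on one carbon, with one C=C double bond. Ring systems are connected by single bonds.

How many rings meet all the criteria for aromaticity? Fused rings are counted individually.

Ring A has only sp³ atoms, so it is not fully conjugated — not aromatic (tetrahydropyran).
Rings B and C form a fused bicyclic system with 10 sp² atoms and 10 π electrons from ring double bonds. 10 = 4(2)+2, so the system is aromatic and both rings count as aromatic (naphthalene).
Ring D is planar and fully conjugated; 1 ring double bond (2 π electrons) plus the carbocation's empty p orbital (0, but keeps the ring conjugated) give 2 π electrons. 2 = 4(0)+2, so ring D is aromatic (cyclopropenyl cation).
Aromatic: B, C, D. Total: 3.

3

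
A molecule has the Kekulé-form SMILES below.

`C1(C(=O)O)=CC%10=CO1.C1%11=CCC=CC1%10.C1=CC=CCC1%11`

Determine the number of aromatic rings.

The SMILES encodes a five-membered ring of four carbons and one oxygen, with two C=C double bonds; a six-membered carbon ring with two isolated C=C double bonds and two sp³ carbons; a six-membered carbon ring with two conjugated C=C double bonds and two sp³ carbons.
The 5-membered ring with one oxygen is fully conjugated (every ring atom contributes a p orbital); 2 ring double bonds (4 π electrons) plus a heteroatom lone pair (2) give 6 π electrons. That satisfies 4n+2 with n=1, so it is aromatic (furan).
The 6-membered ring has two sp³ carbons, so it is not fully conjugated — not aromatic (1,4-cyclohexadiene).
The second 6-membered ring has two sp³ carbons, so it is not fully conjugated — not aromatic (1,3-cyclohexadiene).
1 of the 3 rings is aromatic. Total: 1.

1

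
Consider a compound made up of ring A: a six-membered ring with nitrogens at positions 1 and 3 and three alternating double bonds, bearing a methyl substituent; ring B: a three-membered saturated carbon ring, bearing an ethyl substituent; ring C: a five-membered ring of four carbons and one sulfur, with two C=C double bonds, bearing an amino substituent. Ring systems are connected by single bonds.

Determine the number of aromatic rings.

2

Ring A is planar and fully conjugated; 3 ring double bonds give 6 π electrons. Since 6 = 4n+2 (n=1), ring A is aromatic (pyrimidine).
Ring B has only sp³ atoms, so it is not fully conjugated — not aromatic (cyclopropane).
Ring C is fully conjugated (every ring atom contributes a p orbital); 2 ring double bonds (4 π electrons) plus a heteroatom lone pair (2) give 6 π electrons. 6 = 4(1)+2, so ring C is aromatic (thiophene).
Aromatic: A, C. Total: 2.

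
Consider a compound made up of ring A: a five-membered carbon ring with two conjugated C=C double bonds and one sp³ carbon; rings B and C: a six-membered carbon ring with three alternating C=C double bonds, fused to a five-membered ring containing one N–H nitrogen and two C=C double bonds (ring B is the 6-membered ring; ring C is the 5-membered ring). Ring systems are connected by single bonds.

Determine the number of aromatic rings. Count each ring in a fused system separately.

Ring A has one sp³ carbon, so it is not fully conjugated — not aromatic (cyclopentadiene).
Rings B and C form a fused bicyclic system (with one N–H) with 9 sp² atoms and 10 π electrons from ring double bonds plus a heteroatom lone pair. 10 = 4(2)+2, so the system is aromatic and both rings count as aromatic (indole).
Aromatic: B, C. Total: 2.

2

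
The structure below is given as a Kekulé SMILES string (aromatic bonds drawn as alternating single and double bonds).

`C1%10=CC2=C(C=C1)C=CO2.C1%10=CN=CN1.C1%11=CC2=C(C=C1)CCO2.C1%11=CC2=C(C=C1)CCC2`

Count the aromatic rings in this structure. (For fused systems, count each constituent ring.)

The SMILES encodes a six-membered carbon ring with three alternating C=C double bonds, fused to a five-membered ring containing one oxygen and two C=C double bonds; a five-membered ring with nitrogens at positions 1 and 3 (one bearing H, one in a C=N bond) and two double bonds; a six-membered carbon ring with three alternating C=C double bonds, fused to a five-membered ring containing one oxygen and two sp³ carbons; a six-membered carbon ring with three alternating C=C double bonds, fused to a saturated five-membered carbon ring.
The fused 6/5-membered bicyclic (with one oxygen) is a single π system with 9 sp² atoms and 10 π electrons from ring double bonds plus a heteroatom lone pair. 10 = 4(2)+2, so the system is aromatic and both rings count as aromatic (benzofuran).
The 5-membered ring with two nitrogens (one N–H, one =N–) is fully conjugated (every ring atom contributes a p orbital); 2 ring double bonds (4 π electrons) plus a heteroatom lone pair (2) give 6 π electrons. Since 6 = 4n+2 (n=1), it is aromatic (imidazole).
The 6-membered ring is planar and fully conjugated; 3 ring double bonds give 6 π electrons. Since 6 = 4n+2 (n=1), it is aromatic (benzene ring).
The 5-membered ring with one oxygen has two sp³ carbons, so it is not fully conjugated — not aromatic (oxolane ring).
The second 6-membered ring is fully conjugated (every ring atom contributes a p orbital); 3 ring double bonds give 6 π electrons. Since 6 = 4n+2 (n=1), it is aromatic (benzene ring).
The 5-membered ring has three sp³ carbons, so it is not fully conjugated — not aromatic (cyclopentane ring).
5 of the 7 rings are aromatic. Total: 5.

5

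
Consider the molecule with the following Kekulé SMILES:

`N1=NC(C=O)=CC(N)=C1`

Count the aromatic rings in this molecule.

1

The SMILES encodes a six-membered ring with two adjacent nitrogens and three alternating double bonds.
The 6-membered ring with two nitrogens (1,2) has a continuous p-orbital overlap around the ring; 3 ring double bonds give 6 π electrons. That satisfies 4n+2 with n=1, so it is aromatic (pyridazine).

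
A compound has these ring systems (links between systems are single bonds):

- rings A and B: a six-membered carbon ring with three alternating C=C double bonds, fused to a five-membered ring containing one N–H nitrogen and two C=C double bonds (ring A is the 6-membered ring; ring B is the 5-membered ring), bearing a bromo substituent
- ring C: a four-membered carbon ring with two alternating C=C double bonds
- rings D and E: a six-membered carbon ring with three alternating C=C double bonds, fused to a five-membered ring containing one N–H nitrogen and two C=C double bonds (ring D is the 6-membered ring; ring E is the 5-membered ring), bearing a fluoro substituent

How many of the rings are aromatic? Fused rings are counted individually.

Rings A and B form a fused bicyclic system (with one N–H) with 9 sp² atoms and 10 π electrons from ring double bonds plus a heteroatom lone pair. 10 = 4(2)+2, so the system is aromatic and both rings count as aromatic (indole).
Ring C has only sp² ring atoms; a planar conformation would have a fully conjugated π system of 4 electrons. But 4 = 4(1), which is 4n not 4n+2, so ring C is not aromatic (cyclobutadiene) — cyclobutadiene is antiaromatic and distorts to a rectangle.
Rings D and E form a fused bicyclic system (with one N–H) with 9 sp² atoms and 10 π electrons from ring double bonds plus a heteroatom lone pair. 10 = 4(2)+2, so the system is aromatic and both rings count as aromatic (indole).
Aromatic: A, B, D, E. Total: 4.

4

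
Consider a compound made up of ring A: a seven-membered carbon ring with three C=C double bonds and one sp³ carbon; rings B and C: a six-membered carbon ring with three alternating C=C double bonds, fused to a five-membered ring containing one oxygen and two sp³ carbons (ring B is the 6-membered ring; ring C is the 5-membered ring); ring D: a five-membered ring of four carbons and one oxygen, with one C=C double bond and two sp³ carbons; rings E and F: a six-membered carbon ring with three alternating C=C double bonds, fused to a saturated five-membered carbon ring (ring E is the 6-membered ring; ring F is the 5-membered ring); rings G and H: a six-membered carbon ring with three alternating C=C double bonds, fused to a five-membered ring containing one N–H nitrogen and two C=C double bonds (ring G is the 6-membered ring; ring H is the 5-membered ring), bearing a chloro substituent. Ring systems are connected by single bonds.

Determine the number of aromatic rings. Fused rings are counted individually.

Ring A has one sp³ carbon, so it is not fully conjugated — not aromatic (cycloheptatriene).
Ring B is planar and fully conjugated; 3 ring double bonds give 6 π electrons. That satisfies 4n+2 with n=1, so ring B is aromatic (benzene ring).
Ring C has two sp³ carbons, so it is not fully conjugated — not aromatic (oxolane ring).
Ring D has two sp³ carbons, so it is not fully conjugated — not aromatic (2,3-dihydrofuran).
Ring E has a continuous p-orbital overlap around the ring; 3 ring double bonds give 6 π electrons. Since 6 = 4n+2 (n=1), ring E is aromatic (benzene ring).
Ring F has three sp³ carbons, so it is not fully conjugated — not aromatic (cyclopentane ring).
Rings G and H form a fused bicyclic system (with one N–H) with 9 sp² atoms and 10 π electrons from ring double bonds plus a heteroatom lone pair. 10 = 4(2)+2, so the system is aromatic and both rings count as aromatic (indole).
Aromatic: B, E, G, H. Total: 4.

4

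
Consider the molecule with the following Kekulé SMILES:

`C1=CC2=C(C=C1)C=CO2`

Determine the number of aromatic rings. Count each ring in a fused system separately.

The SMILES encodes a six-membered carbon ring with three alternating C=C double bonds, fused to a five-membered ring containing one oxygen and two C=C double bonds.
The fused 6/5-membered bicyclic (with one oxygen) is a single π system with 9 sp² atoms and 10 π electrons from ring double bonds plus a heteroatom lone pair. 10 = 4(2)+2, so the system is aromatic and both rings count as aromatic (benzofuran).
2 of the 2 rings are aromatic. Total: 2.

2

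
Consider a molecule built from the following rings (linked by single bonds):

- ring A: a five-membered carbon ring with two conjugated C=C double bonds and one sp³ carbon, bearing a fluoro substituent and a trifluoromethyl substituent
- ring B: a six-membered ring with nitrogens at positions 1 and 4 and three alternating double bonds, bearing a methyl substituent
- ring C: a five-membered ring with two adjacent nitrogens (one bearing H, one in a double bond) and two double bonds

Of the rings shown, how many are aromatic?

Ring A has one sp³ carbon, so it is not fully conjugated — not aromatic (cyclopentadiene).
Ring B is fully conjugated (every ring atom contributes a p orbital); 3 ring double bonds give 6 π electrons. Since 6 = 4n+2 (n=1), ring B is aromatic (pyrazine).
Ring C is planar and fully conjugated; 2 ring double bonds (4 π electrons) plus a heteroatom lone pair (2) give 6 π electrons. 6 = 4(1)+2, so ring C is aromatic (pyrazole).
Aromatic: B, C. Total: 2.

2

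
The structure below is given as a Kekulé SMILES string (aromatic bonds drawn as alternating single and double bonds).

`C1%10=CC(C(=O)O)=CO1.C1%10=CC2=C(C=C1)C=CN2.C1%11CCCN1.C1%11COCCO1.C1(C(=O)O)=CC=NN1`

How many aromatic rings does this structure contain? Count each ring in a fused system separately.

4

The SMILES encodes a five-membered ring of four carbons and one oxygen, with two C=C double bonds; a six-membered carbon ring with three alternating C=C double bonds, fused to a five-membered ring containing one N–H nitrogen and two C=C double bonds; a five-membered saturated ring of four carbons and one N–H nitrogen; a six-membered saturated ring with oxygens at positions 1 and 4; a five-membered ring with two adjacent nitrogens (one bearing H, one in a double bond) and two double bonds.
The 5-membered ring with one oxygen has a continuous p-orbital overlap around the ring; 2 ring double bonds (4 π electrons) plus a heteroatom lone pair (2) give 6 π electrons. That satisfies 4n+2 with n=1, so it is aromatic (furan).
The fused 6/5-membered bicyclic (with one N–H) is a single π system with 9 sp² atoms and 10 π electrons from ring double bonds plus a heteroatom lone pair. 10 = 4(2)+2, so the system is aromatic and both rings count as aromatic (indole).
The 5-membered ring with one N–H has only sp³ atoms, so it is not fully conjugated — not aromatic (pyrrolidine).
The 6-membered ring with two oxygens (1,4) has only sp³ atoms, so it is not fully conjugated — not aromatic (1,4-dioxane).
The 5-membered ring with two adjacent nitrogens (one N–H, one =N–) is fully conjugated (every ring atom contributes a p orbital); 2 ring double bonds (4 π electrons) plus a heteroatom lone pair (2) give 6 π electrons. Since 6 = 4n+2 (n=1), it is aromatic (pyrazole).
4 of the 6 rings are aromatic. Total: 4.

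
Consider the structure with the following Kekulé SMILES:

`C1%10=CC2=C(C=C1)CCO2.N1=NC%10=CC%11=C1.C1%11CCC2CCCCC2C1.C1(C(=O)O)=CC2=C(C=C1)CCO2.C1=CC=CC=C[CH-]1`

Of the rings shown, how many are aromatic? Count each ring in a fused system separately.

3

The SMILES encodes a six-membered carbon ring with three alternating C=C double bonds, fused to a five-membered ring containing one oxygen and two sp³ carbons; a six-membered ring with two adjacent nitrogens and three alternating double bonds; two fused six-membered saturated carbon rings; a six-membered carbon ring with three alternating C=C double bonds, fused to a five-membered ring containing one oxygen and two sp³ carbons; a seven-membered all-carbon ring bearing a negative charge on one carbon, with three C=C double bonds.
The 6-membered ring has a continuous p-orbital overlap around the ring; 3 ring double bonds give 6 π electrons. Since 6 = 4n+2 (n=1), it is aromatic (benzene ring).
The 5-membered ring with one oxygen has two sp³ carbons, so it is not fully conjugated — not aromatic (oxolane ring).
The 6-membered ring with two nitrogens (1,2) is planar and fully conjugated; 3 ring double bonds give 6 π electrons. 6 = 4(1)+2, so it is aromatic (pyridazine).
The second 6-membered ring has only sp³ atoms, so it is not fully conjugated — not aromatic (cyclohexane ring).
The third 6-membered ring has only sp³ atoms, so it is not fully conjugated — not aromatic (cyclohexane ring).
The fourth 6-membered ring is planar and fully conjugated; 3 ring double bonds give 6 π electrons. Since 6 = 4n+2 (n=1), it is aromatic (benzene ring).
The second 5-membered ring with one oxygen has two sp³ carbons, so it is not fully conjugated — not aromatic (oxolane ring).
The 7-membered ring has only sp² ring atoms; a planar conformation would have a fully conjugated π system of 8 electrons. But 8 = 4(2), which is 4n not 4n+2, so it is not aromatic (cycloheptatrienyl anion).
3 of the 8 rings are aromatic. Total: 3.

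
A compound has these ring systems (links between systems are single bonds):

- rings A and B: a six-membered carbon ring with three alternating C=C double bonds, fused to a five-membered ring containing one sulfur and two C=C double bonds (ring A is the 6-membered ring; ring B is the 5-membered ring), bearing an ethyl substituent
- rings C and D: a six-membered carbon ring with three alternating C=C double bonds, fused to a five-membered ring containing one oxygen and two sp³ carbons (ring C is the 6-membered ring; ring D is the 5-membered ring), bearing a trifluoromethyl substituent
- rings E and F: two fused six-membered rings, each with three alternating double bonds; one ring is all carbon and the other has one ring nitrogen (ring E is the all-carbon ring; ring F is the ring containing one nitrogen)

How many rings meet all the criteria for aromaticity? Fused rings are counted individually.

Rings A and B form a fused bicyclic system (with one sulfur) with 9 sp² atoms and 10 π electrons from ring double bonds plus a heteroatom lone pair. 10 = 4(2)+2, so the system is aromatic and both rings count as aromatic (benzothiophene).
Ring C has a continuous p-orbital overlap around the ring; 3 ring double bonds give 6 π electrons. Since 6 = 4n+2 (n=1), ring C is aromatic (benzene ring).
Ring D has two sp³ carbons, so it is not fully conjugated — not aromatic (oxolane ring).
Rings E and F form a fused bicyclic system (with one nitrogen) with 10 sp² atoms and 10 π electrons from ring double bonds. 10 = 4(2)+2, so the system is aromatic and both rings count as aromatic (quinoline).
Aromatic: A, B, C, E, F. Total: 5.

5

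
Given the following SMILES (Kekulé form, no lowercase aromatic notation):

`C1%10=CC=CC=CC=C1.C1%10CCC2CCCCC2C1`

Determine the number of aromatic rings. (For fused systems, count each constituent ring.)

The SMILES encodes an eight-membered carbon ring with four alternating C=C double bonds; two fused six-membered saturated carbon rings.
The 8-membered ring has only sp² ring atoms; a planar conformation would have a fully conjugated π system of 8 electrons. But 8 = 4(2), which is 4n not 4n+2, so it is not aromatic (cyclooctatetraene) — cyclooctatetraene distorts into a non-planar tub to avoid antiaromaticity.
The 6-membered ring has only sp³ atoms, so it is not fully conjugated — not aromatic (cyclohexane ring).
The second 6-membered ring has only sp³ atoms, so it is not fully conjugated — not aromatic (cyclohexane ring).
None of the rings are aromatic. Total: 0.

0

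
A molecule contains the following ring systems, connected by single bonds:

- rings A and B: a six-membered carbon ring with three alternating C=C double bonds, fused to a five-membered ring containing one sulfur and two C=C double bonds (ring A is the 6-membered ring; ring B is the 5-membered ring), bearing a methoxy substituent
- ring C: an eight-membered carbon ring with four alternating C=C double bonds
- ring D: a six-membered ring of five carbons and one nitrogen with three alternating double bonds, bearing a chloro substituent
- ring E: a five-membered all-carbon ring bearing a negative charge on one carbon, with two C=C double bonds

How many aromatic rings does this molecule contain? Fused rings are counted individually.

Rings A and B form a fused bicyclic system (with one sulfur) with 9 sp² atoms and 10 π electrons from ring double bonds plus a heteroatom lone pair. 10 = 4(2)+2, so the system is aromatic and both rings count as aromatic (benzothiophene).
Ring C has only sp² ring atoms; a planar conformation would have a fully conjugated π system of 8 electrons. But 8 = 4(2), which is 4n not 4n+2, so ring C is not aromatic (cyclooctatetraene) — cyclooctatetraene distorts into a non-planar tub to avoid antiaromaticity.
Ring D is planar and fully conjugated; 3 ring double bonds give 6 π electrons. That satisfies 4n+2 with n=1, so ring D is aromatic (pyridine).
Ring E has a continuous p-orbital overlap around the ring; 2 ring double bonds (4 π electrons) plus the carbanion lone pair (2) give 6 π electrons. 6 = 4(1)+2, so ring E is aromatic (cyclopentadienyl anion).
Aromatic: A, B, D, E. Total: 4.

4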